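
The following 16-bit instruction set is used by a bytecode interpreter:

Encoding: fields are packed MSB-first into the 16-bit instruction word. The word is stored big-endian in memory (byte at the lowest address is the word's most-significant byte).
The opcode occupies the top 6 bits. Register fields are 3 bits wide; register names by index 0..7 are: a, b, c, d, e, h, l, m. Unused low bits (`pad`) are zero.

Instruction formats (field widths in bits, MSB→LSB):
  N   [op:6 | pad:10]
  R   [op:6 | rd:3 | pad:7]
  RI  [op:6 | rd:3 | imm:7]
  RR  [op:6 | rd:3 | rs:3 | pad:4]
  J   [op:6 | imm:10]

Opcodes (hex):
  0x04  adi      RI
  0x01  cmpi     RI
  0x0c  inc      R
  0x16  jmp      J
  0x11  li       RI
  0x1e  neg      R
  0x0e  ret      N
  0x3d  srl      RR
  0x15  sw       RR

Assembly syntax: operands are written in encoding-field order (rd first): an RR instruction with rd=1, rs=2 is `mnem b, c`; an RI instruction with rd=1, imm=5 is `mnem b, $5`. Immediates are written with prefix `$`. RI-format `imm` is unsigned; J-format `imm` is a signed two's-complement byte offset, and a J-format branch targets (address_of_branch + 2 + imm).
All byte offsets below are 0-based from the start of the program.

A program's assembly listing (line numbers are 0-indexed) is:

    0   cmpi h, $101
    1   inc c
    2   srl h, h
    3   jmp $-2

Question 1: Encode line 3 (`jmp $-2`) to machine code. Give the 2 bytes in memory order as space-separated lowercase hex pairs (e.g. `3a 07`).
3. jmp fields op=0x16:6|imm=-2:10 → word 5bfeh → 5b fe

5b fe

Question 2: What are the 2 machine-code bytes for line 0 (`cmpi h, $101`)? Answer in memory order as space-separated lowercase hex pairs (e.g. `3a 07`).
06 e5

line 0 (cmpi): pack op=0x1:6|rd=5:3|imm=101:7 = 0x06e5; big→ 06 e5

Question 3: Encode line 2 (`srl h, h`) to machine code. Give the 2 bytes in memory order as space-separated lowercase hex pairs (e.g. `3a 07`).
f6 d0

L2: srl op=0x3d:6|rd=5:3|rs=5:3|pad=0:4 ⇒ 0xf6d0 ⇒ big f6 d0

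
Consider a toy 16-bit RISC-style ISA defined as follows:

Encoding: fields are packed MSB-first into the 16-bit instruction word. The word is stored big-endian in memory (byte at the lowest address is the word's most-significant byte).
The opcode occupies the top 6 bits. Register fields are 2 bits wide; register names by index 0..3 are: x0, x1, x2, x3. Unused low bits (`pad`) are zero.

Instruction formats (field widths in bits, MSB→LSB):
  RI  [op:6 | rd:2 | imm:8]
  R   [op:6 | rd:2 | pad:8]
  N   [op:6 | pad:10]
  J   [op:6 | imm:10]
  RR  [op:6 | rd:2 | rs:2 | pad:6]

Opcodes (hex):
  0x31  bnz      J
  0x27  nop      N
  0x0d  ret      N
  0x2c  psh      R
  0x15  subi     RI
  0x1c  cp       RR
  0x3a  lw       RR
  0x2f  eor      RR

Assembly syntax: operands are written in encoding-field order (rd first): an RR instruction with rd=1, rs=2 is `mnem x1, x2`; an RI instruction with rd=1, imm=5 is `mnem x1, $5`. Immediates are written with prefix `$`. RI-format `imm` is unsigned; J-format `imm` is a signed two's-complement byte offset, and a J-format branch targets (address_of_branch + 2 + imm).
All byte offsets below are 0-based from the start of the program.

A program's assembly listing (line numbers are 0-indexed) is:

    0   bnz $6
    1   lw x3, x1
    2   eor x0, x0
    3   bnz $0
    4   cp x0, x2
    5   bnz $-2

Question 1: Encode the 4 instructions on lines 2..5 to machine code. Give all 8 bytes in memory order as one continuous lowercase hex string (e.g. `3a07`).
bc00c4007080c7fe

2. eor fields op=0x2f:6|rd=0:2|rs=0:2|pad=0:6 → word bc00h → bc 00
3. bnz fields op=0x31:6|imm=0:10 → word c400h → c4 00
4. cp fields op=0x1c:6|rd=0:2|rs=2:2|pad=0:6 → word 7080h → 70 80
5. bnz fields op=0x31:6|imm=-2:10 → word c7feh → c7 fe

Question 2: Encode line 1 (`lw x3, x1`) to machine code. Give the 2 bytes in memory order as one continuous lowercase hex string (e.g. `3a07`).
eb40

L1: lw op=0x3a:6|rd=3:2|rs=1:2|pad=0:6 ⇒ 0xeb40 ⇒ big eb 40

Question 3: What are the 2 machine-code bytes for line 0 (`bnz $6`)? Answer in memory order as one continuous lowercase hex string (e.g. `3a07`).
L0: bnz op=0x31:6|imm=6:10 ⇒ 0xc406 ⇒ big c4 06

c406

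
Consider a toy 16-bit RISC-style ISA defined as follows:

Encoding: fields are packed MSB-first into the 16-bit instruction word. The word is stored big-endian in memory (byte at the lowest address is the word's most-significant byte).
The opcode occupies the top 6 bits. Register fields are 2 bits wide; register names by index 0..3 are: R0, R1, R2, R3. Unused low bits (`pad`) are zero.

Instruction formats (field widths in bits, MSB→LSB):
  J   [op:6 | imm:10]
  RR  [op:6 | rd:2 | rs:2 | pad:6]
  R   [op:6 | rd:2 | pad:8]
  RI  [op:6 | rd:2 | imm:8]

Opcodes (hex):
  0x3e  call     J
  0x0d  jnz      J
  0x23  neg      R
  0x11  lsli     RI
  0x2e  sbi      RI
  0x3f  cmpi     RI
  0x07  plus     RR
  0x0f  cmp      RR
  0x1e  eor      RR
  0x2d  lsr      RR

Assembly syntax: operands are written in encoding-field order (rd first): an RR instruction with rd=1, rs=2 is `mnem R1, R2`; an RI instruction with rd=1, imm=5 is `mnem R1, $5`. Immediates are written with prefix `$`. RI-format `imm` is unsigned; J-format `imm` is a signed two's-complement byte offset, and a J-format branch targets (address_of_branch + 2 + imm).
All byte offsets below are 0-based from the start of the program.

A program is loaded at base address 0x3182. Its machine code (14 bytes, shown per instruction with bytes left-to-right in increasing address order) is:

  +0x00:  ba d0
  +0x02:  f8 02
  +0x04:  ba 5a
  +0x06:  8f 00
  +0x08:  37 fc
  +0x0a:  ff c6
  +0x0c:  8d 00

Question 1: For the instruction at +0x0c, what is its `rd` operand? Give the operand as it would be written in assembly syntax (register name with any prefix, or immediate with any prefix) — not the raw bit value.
R1

[0c] 8d 00 → 0x8d00
  opcode bits[15:10]=0x23: neg/R
  [9:8] rd=1 = R1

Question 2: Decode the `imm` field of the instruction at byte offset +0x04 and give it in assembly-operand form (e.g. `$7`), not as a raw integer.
$90

[04] ba 5a → 0xba5a
  opcode bits[15:10]=0x2e: sbi/RI
  rd: (w>>8)&0x3=0x2 → R2
  imm: (w>>0)&0xff=0x5a → $90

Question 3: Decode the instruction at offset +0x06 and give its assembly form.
@+06  big-endian(8f 00) = 0x8f00
  top 6b → 0x23 → neg [R]
  rd@[9:8]=0x3 ⇒ R3

neg R3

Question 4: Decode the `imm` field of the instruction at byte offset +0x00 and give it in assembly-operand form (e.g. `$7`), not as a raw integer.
$208

off 0x00: read ba d0 as big → 0xbad0
  top 6b → 0x2e → sbi [RI]
  [9:8] rd=2 = R2
  [7:0] imm=208 = $208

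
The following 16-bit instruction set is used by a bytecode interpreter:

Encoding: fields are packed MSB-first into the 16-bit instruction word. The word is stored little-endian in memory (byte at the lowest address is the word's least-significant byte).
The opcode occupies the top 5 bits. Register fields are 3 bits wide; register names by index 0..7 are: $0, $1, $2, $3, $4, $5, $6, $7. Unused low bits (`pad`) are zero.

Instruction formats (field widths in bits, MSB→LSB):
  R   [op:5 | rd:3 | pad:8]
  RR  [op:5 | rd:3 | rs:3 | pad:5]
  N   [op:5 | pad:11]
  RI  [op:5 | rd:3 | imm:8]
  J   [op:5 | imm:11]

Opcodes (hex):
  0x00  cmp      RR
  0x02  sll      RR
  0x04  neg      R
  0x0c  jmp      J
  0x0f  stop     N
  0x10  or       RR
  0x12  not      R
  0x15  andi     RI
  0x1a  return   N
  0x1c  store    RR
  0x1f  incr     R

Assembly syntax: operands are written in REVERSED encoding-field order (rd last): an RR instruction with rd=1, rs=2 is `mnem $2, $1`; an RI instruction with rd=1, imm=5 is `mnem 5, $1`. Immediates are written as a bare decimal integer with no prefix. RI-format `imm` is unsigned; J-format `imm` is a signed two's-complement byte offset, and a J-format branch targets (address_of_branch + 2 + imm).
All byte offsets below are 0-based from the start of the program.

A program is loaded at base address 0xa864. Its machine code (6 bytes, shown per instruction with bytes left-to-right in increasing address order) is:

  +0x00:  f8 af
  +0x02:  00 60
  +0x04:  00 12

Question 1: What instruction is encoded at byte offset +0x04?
+0x04: 00 12 ⇒ word 0x1200 (little)
  top 5b → 0x2 → sll [RR]
  [10:8] rd=2 = $2
  [7:5] rs=0 = $0

sll $0, $2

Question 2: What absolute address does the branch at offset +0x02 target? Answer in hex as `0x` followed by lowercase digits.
@+02  little-endian(00 60) = 0x6000
  op=0x6000>>11=0xc ⇒ jmp (J)
  imm: (w>>0)&0x7ff=0x0 → 0
  target = base 0xa864 + off 0x02 + 2 + imm 0 = 0xa868

0xa868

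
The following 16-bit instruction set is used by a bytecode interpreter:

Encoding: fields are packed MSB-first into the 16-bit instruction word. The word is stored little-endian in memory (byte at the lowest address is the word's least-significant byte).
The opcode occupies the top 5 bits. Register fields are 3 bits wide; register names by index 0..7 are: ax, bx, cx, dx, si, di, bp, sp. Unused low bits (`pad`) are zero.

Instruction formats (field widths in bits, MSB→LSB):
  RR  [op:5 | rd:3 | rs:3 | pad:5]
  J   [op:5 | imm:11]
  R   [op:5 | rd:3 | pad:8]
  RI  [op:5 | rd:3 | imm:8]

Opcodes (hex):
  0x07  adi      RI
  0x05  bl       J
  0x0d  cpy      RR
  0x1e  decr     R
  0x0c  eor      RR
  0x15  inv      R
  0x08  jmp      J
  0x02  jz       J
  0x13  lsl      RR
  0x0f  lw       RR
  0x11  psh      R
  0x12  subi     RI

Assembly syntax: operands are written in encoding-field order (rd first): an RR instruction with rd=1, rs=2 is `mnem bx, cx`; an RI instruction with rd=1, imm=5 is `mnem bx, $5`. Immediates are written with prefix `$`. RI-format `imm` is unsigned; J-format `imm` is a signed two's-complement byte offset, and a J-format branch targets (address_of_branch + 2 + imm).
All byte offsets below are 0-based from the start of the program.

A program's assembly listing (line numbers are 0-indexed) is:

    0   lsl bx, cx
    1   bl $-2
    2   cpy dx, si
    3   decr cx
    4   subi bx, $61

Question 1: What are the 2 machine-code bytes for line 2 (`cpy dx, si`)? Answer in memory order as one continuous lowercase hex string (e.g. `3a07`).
2. cpy fields op=0xd:5|rd=3:3|rs=4:3|pad=0:5 → word 6b80h → 80 6b

806b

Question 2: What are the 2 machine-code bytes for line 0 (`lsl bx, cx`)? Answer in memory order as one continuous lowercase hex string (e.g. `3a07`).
4099

line 0 (lsl): pack op=0x13:5|rd=1:3|rs=2:3|pad=0:5 = 0x9940; little→ 40 99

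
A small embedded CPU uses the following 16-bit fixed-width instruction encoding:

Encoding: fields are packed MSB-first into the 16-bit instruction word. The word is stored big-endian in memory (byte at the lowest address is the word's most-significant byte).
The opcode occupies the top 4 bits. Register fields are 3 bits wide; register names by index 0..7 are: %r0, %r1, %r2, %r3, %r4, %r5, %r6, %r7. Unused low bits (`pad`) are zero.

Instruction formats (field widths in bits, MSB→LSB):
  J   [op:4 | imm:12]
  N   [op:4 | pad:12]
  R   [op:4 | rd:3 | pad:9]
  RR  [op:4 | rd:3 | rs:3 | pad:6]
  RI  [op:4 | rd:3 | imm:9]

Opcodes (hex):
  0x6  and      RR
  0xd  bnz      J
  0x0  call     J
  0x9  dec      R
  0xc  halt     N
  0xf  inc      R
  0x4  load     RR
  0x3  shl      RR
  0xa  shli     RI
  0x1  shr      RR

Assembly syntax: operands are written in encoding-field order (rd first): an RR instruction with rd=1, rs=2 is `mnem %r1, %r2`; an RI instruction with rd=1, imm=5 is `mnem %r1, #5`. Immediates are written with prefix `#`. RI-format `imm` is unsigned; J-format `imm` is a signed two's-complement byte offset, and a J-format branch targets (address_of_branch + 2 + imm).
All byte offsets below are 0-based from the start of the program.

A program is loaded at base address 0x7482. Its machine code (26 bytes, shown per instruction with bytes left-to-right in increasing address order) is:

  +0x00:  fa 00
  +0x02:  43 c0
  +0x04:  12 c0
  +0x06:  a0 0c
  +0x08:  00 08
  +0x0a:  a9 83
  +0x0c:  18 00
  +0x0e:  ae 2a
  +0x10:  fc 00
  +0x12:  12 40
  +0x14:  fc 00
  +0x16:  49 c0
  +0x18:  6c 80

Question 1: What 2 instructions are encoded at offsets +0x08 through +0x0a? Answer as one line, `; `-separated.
@+08  big-endian(00 08) = 0x0008
  top 4b → 0x0 → call [J]
  imm: (w>>0)&0xfff=0x8 → #8
@+0a  big-endian(a9 83) = 0xa983
  top 4b → 0xa → shli [RI]
  rd: (w>>9)&0x7=0x4 → %r4
  imm: (w>>0)&0x1ff=0x183 → #387

call #8; shli %r4, #387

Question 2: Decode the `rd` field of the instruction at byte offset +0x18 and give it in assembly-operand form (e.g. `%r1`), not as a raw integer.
+0x18: 6c 80 ⇒ word 0x6c80 (big)
  op=0x6c80>>12=0x6 ⇒ and (RR)
  rd@[11:9]=0x6 ⇒ %r6
  rs@[8:6]=0x2 ⇒ %r2

%r6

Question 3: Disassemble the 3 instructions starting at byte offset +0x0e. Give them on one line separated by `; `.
[0e] ae 2a → 0xae2a
  top 4b → 0xa → shli [RI]
  rd: (w>>9)&0x7=0x7 → %r7
  imm: (w>>0)&0x1ff=0x2a → #42
[10] fc 00 → 0xfc00
  top 4b → 0xf → inc [R]
  rd: (w>>9)&0x7=0x6 → %r6
[12] 12 40 → 0x1240
  top 4b → 0x1 → shr [RR]
  rd: (w>>9)&0x7=0x1 → %r1
  rs: (w>>6)&0x7=0x1 → %r1

shli %r7, #42; inc %r6; shr %r1, %r1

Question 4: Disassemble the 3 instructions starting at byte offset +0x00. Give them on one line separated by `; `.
+0x00: fa 00 ⇒ word 0xfa00 (big)
  op=0xfa00>>12=0xf ⇒ inc (R)
  rd: (w>>9)&0x7=0x5 → %r5
+0x02: 43 c0 ⇒ word 0x43c0 (big)
  op=0x43c0>>12=0x4 ⇒ load (RR)
  rd: (w>>9)&0x7=0x1 → %r1
  rs: (w>>6)&0x7=0x7 → %r7
+0x04: 12 c0 ⇒ word 0x12c0 (big)
  op=0x12c0>>12=0x1 ⇒ shr (RR)
  rd: (w>>9)&0x7=0x1 → %r1
  rs: (w>>6)&0x7=0x3 → %r3

inc %r5; load %r1, %r7; shr %r1, %r3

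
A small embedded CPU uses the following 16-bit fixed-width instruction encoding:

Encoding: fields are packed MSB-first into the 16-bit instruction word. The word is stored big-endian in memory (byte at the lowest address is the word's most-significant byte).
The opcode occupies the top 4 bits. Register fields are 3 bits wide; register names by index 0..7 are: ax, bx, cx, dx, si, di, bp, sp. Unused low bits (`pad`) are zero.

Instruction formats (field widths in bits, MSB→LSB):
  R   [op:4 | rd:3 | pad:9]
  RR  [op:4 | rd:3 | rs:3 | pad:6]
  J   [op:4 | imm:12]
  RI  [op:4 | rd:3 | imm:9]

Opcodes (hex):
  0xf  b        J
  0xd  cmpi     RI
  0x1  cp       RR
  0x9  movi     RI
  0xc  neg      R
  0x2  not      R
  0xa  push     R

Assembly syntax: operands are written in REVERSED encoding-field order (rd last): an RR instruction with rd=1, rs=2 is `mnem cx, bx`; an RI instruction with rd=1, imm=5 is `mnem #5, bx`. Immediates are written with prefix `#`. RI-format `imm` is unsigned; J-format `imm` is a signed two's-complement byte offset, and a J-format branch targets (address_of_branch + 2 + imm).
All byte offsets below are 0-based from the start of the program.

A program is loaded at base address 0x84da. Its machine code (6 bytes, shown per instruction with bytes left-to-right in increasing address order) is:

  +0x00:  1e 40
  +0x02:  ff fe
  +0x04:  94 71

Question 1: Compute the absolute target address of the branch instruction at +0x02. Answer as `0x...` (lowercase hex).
0x84dc

[02] ff fe → 0xfffe
  top 4b → 0xf → b [J]
  imm: (w>>0)&0xfff=0xffe (s12→-2) → #-2
  target = base 0x84da + off 0x02 + 2 + imm -2 = 0x84dc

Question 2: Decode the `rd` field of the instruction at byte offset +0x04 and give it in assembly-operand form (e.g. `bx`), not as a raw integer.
cx

@+04  big-endian(94 71) = 0x9471
  top 4b → 0x9 → movi [RI]
  rd@[11:9]=0x2 ⇒ cx
  imm@[8:0]=0x71 ⇒ #113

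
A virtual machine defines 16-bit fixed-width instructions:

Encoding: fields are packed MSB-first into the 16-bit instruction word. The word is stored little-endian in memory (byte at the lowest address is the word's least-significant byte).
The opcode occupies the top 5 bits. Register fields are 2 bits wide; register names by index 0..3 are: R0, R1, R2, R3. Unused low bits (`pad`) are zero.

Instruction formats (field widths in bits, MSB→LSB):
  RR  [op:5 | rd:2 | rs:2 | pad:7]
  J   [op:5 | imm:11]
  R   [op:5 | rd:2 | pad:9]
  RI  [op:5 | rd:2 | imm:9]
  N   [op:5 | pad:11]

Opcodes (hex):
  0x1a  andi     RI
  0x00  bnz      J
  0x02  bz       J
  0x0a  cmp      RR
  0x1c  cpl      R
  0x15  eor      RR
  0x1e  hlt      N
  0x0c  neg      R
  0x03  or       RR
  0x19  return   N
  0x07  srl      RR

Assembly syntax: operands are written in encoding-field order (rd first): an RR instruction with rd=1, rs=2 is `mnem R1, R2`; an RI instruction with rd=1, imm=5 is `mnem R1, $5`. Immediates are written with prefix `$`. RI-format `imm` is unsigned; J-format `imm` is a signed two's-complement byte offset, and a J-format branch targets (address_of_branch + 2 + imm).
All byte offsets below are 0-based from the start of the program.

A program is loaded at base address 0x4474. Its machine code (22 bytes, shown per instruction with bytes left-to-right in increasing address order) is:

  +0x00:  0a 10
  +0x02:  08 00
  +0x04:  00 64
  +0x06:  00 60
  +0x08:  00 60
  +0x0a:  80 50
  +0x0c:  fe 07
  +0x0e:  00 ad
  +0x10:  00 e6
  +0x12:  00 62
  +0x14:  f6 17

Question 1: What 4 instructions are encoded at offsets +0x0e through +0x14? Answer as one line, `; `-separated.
[0e] 00 ad → 0xad00
  opcode bits[15:11]=0x15: eor/RR
  [10:9] rd=2 = R2
  [8:7] rs=2 = R2
[10] 00 e6 → 0xe600
  opcode bits[15:11]=0x1c: cpl/R
  [10:9] rd=3 = R3
[12] 00 62 → 0x6200
  opcode bits[15:11]=0xc: neg/R
  [10:9] rd=1 = R1
[14] f6 17 → 0x17f6
  opcode bits[15:11]=0x2: bz/J
  [10:0] imm=2038 (s11→-10) = $-10

eor R2, R2; cpl R3; neg R1; bz $-10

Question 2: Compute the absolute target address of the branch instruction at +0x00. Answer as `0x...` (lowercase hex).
0x4480

[00] 0a 10 → 0x100a
  opcode bits[15:11]=0x2: bz/J
  imm: (w>>0)&0x7ff=0xa → $10
  target = base 0x4474 + off 0x00 + 2 + imm 10 = 0x4480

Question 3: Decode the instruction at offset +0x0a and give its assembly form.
cmp R0, R1

[0a] 80 50 → 0x5080
  top 5b → 0xa → cmp [RR]
  rd: (w>>9)&0x3=0x0 → R0
  rs: (w>>7)&0x3=0x1 → R1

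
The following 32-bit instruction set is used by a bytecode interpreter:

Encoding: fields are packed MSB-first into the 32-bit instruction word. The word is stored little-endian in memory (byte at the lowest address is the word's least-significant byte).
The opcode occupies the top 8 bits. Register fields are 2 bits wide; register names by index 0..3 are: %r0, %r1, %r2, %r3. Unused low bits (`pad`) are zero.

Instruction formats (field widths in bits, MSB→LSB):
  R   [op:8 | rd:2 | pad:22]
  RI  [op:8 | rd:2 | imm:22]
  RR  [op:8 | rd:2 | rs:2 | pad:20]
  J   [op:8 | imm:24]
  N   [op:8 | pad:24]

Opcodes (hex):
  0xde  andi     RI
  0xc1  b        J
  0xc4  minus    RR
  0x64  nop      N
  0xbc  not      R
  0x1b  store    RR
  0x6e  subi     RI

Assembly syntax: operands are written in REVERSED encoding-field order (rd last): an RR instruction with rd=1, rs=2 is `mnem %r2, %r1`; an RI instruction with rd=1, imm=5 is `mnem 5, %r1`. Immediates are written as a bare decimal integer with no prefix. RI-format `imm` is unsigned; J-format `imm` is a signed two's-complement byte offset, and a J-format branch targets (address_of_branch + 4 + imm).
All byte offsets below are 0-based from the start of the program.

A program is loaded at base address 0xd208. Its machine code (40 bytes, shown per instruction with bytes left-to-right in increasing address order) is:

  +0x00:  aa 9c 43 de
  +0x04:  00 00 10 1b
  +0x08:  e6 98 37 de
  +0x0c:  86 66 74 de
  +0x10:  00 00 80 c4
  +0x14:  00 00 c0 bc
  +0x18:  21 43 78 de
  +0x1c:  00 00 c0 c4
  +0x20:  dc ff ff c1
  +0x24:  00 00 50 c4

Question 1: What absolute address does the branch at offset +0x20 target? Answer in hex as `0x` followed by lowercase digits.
+0x20: dc ff ff c1 ⇒ word 0xc1ffffdc (little)
  top 8b → 0xc1 → b [J]
  imm: (w>>0)&0xffffff=0xffffdc (s24→-36) → -36
  target = base 0xd208 + off 0x20 + 4 + imm -36 = 0xd208

0xd208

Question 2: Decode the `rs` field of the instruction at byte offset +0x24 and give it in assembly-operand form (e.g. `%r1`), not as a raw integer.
@+24  little-endian(00 00 50 c4) = 0xc4500000
  opcode bits[31:24]=0xc4: minus/RR
  [23:22] rd=1 = %r1
  [21:20] rs=1 = %r1

%r1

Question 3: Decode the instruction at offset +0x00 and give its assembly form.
andi 236714, %r1

off 0x00: read aa 9c 43 de as little → 0xde439caa
  op=0xde439caa>>24=0xde ⇒ andi (RI)
  [23:22] rd=1 = %r1
  [21:0] imm=236714 = 236714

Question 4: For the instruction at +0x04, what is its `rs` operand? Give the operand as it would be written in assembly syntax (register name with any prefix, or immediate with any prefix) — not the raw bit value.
+0x04: 00 00 10 1b ⇒ word 0x1b100000 (little)
  op=0x1b100000>>24=0x1b ⇒ store (RR)
  [23:22] rd=0 = %r0
  [21:20] rs=1 = %r1

%r1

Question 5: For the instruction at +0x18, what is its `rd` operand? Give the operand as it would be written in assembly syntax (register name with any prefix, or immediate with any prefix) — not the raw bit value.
off 0x18: read 21 43 78 de as little → 0xde784321
  opcode bits[31:24]=0xde: andi/RI
  rd@[23:22]=0x1 ⇒ %r1
  imm@[21:0]=0x384321 ⇒ 3687201

%r1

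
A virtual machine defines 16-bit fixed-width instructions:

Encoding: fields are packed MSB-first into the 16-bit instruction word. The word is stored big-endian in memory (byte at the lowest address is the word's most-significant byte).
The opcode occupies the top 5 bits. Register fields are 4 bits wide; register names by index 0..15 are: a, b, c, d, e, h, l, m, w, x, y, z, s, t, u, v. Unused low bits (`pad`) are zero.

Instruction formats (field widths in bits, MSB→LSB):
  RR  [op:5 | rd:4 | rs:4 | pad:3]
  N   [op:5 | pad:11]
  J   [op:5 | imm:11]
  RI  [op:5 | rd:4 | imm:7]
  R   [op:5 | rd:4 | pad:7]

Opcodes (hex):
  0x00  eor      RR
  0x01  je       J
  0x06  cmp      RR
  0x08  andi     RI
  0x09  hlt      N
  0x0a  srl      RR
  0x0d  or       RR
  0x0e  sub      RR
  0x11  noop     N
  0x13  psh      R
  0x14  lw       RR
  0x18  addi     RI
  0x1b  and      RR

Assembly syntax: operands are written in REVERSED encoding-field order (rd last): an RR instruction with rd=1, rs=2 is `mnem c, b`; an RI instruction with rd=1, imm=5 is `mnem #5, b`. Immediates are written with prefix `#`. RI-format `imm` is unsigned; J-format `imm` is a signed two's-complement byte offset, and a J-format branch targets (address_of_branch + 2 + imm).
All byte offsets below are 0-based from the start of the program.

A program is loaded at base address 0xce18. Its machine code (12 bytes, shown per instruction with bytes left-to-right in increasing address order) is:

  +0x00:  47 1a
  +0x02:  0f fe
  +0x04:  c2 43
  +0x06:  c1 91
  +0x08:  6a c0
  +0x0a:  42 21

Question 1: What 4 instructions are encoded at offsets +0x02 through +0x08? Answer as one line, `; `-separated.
[02] 0f fe → 0x0ffe
  top 5b → 0x1 → je [J]
  imm: (w>>0)&0x7ff=0x7fe (s11→-2) → #-2
[04] c2 43 → 0xc243
  top 5b → 0x18 → addi [RI]
  rd: (w>>7)&0xf=0x4 → e
  imm: (w>>0)&0x7f=0x43 → #67
[06] c1 91 → 0xc191
  top 5b → 0x18 → addi [RI]
  rd: (w>>7)&0xf=0x3 → d
  imm: (w>>0)&0x7f=0x11 → #17
[08] 6a c0 → 0x6ac0
  top 5b → 0xd → or [RR]
  rd: (w>>7)&0xf=0x5 → h
  rs: (w>>3)&0xf=0x8 → w

je #-2; addi #67, e; addi #17, d; or w, h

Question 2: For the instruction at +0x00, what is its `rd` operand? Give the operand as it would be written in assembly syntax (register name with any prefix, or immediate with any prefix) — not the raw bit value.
u

@+00  big-endian(47 1a) = 0x471a
  opcode bits[15:11]=0x8: andi/RI
  rd: (w>>7)&0xf=0xe → u
  imm: (w>>0)&0x7f=0x1a → #26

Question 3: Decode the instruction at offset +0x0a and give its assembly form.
andi #33, e

@+0a  big-endian(42 21) = 0x4221
  opcode bits[15:11]=0x8: andi/RI
  rd: (w>>7)&0xf=0x4 → e
  imm: (w>>0)&0x7f=0x21 → #33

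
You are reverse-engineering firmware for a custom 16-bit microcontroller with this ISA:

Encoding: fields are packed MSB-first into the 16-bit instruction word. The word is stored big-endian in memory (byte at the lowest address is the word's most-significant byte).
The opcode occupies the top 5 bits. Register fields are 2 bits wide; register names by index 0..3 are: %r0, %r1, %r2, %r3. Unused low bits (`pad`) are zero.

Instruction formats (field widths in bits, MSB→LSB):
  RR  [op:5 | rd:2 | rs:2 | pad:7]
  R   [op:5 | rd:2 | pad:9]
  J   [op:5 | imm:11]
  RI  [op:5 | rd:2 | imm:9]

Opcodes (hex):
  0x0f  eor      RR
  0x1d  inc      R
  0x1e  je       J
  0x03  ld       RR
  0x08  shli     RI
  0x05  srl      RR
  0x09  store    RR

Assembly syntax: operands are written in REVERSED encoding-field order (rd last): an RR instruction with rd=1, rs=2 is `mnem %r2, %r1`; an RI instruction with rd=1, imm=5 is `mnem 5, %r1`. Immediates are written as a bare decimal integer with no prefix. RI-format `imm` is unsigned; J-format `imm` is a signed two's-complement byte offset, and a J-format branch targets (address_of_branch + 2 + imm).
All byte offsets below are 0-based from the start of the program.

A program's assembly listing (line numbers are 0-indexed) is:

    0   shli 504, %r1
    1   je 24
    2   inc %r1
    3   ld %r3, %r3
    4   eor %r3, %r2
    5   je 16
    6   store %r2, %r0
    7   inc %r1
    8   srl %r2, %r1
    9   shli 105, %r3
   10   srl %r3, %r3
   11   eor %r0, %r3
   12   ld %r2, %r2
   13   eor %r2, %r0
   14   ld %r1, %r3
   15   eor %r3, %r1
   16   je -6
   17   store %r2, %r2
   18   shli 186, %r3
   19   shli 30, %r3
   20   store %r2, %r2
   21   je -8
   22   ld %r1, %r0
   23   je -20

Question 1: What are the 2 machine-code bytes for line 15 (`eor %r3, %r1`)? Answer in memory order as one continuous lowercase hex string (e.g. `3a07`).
15. eor fields op=0xf:5|rd=1:2|rs=3:2|pad=0:7 → word 7b80h → 7b 80

7b80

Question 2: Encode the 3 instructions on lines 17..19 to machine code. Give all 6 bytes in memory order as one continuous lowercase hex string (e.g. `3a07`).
L17: store op=0x9:5|rd=2:2|rs=2:2|pad=0:7 ⇒ 0x4d00 ⇒ big 4d 00
L18: shli op=0x8:5|rd=3:2|imm=186:9 ⇒ 0x46ba ⇒ big 46 ba
L19: shli op=0x8:5|rd=3:2|imm=30:9 ⇒ 0x461e ⇒ big 46 1e

4d0046ba461e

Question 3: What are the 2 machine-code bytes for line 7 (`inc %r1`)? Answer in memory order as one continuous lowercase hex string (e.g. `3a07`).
7. inc fields op=0x1d:5|rd=1:2|pad=0:9 → word ea00h → ea 00

ea00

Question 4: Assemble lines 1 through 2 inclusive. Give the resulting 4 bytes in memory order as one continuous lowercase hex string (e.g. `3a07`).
f018ea00

1. je fields op=0x1e:5|imm=24:11 → word f018h → f0 18
2. inc fields op=0x1d:5|rd=1:2|pad=0:9 → word ea00h → ea 00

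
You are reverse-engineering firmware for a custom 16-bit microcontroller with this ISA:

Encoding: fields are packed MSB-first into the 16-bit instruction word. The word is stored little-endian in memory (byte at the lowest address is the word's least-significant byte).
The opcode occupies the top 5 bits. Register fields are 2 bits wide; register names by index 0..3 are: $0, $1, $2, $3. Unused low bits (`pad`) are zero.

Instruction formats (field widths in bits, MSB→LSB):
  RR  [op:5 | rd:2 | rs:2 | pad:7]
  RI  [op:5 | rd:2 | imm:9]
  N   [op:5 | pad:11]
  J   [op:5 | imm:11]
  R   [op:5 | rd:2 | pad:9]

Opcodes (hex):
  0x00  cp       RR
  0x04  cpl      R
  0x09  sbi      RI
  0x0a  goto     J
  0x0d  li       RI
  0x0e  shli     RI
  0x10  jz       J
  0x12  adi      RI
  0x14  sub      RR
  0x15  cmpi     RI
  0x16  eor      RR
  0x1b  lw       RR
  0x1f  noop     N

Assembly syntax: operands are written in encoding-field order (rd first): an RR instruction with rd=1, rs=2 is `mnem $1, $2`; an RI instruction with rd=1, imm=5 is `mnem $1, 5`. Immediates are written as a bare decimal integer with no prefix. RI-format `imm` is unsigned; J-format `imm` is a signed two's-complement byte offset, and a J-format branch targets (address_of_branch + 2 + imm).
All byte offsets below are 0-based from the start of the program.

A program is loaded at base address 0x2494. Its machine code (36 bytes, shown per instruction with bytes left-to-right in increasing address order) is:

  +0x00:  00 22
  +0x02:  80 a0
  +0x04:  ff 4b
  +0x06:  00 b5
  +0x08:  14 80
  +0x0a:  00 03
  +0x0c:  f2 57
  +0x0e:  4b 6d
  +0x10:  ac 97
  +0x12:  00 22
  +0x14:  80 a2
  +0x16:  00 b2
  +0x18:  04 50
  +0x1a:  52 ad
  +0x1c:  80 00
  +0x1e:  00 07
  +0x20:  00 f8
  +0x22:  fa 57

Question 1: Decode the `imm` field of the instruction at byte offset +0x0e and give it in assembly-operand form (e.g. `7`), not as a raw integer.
off 0x0e: read 4b 6d as little → 0x6d4b
  opcode bits[15:11]=0xd: li/RI
  [10:9] rd=2 = $2
  [8:0] imm=331 = 331

331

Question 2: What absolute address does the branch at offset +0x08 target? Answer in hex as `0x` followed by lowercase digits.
0x24b2

@+08  little-endian(14 80) = 0x8014
  opcode bits[15:11]=0x10: jz/J
  imm@[10:0]=0x14 ⇒ 20
  target = base 0x2494 + off 0x08 + 2 + imm 20 = 0x24b2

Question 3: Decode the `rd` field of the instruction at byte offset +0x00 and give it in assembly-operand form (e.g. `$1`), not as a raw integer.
[00] 00 22 → 0x2200
  op=0x2200>>11=0x4 ⇒ cpl (R)
  rd@[10:9]=0x1 ⇒ $1

$1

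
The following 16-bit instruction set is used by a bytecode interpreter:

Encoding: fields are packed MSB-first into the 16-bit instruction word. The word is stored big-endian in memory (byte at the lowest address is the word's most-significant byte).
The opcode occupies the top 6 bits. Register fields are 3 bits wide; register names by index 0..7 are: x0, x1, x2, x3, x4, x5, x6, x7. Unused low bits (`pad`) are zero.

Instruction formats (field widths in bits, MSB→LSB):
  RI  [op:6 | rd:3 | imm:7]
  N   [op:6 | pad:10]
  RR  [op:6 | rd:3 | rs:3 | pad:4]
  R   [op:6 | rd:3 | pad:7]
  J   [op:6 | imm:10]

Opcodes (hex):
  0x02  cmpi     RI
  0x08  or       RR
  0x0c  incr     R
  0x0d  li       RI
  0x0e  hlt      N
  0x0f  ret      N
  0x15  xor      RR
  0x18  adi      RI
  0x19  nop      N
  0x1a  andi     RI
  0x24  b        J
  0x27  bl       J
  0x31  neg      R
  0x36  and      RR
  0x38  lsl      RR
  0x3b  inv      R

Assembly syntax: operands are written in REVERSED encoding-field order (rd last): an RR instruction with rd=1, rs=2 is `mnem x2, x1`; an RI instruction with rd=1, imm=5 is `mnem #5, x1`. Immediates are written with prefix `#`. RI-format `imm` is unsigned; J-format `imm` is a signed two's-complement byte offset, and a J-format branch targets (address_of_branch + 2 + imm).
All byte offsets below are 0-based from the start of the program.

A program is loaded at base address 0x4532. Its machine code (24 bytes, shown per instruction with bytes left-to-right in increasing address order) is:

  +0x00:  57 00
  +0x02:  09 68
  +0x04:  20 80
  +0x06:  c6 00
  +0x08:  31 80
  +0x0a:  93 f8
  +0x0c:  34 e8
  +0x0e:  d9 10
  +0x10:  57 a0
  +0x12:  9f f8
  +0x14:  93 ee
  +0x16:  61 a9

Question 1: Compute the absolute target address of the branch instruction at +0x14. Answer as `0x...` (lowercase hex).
0x4536

[14] 93 ee → 0x93ee
  op=0x93ee>>10=0x24 ⇒ b (J)
  imm@[9:0]=0x3ee (s10→-18) ⇒ #-18
  target = base 0x4532 + off 0x14 + 2 + imm -18 = 0x4536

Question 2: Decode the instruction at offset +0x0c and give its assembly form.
@+0c  big-endian(34 e8) = 0x34e8
  opcode bits[15:10]=0xd: li/RI
  rd@[9:7]=0x1 ⇒ x1
  imm@[6:0]=0x68 ⇒ #104

li #104, x1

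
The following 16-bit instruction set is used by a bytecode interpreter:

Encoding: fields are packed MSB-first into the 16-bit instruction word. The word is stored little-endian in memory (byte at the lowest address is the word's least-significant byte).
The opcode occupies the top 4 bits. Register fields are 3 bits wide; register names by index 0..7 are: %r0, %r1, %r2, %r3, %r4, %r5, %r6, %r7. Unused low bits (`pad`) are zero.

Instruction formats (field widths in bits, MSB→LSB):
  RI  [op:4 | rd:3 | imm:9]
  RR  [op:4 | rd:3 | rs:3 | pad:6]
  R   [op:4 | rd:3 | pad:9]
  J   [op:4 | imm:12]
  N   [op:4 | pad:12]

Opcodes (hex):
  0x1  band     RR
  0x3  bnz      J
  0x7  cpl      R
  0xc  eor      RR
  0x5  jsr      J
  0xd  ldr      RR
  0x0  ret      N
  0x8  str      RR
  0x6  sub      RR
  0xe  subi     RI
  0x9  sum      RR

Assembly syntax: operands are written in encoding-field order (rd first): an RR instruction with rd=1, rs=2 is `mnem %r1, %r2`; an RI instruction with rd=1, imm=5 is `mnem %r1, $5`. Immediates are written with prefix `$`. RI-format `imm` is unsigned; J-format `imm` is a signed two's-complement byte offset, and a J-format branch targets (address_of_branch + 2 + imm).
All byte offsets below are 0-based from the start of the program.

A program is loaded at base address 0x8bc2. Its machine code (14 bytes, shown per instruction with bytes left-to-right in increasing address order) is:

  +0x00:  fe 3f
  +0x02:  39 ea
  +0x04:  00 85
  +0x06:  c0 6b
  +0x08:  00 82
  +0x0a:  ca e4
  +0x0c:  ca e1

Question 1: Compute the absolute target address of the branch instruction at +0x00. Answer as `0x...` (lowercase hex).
[00] fe 3f → 0x3ffe
  top 4b → 0x3 → bnz [J]
  [11:0] imm=4094 (s12→-2) = $-2
  target = base 0x8bc2 + off 0x00 + 2 + imm -2 = 0x8bc2

0x8bc2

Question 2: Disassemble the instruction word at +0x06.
sub %r5, %r7

+0x06: c0 6b ⇒ word 0x6bc0 (little)
  opcode bits[15:12]=0x6: sub/RR
  rd@[11:9]=0x5 ⇒ %r5
  rs@[8:6]=0x7 ⇒ %r7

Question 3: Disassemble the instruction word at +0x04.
str %r2, %r4

+0x04: 00 85 ⇒ word 0x8500 (little)
  op=0x8500>>12=0x8 ⇒ str (RR)
  rd: (w>>9)&0x7=0x2 → %r2
  rs: (w>>6)&0x7=0x4 → %r4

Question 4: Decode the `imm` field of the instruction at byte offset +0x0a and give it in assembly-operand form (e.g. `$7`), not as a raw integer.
[0a] ca e4 → 0xe4ca
  top 4b → 0xe → subi [RI]
  rd: (w>>9)&0x7=0x2 → %r2
  imm: (w>>0)&0x1ff=0xca → $202

$202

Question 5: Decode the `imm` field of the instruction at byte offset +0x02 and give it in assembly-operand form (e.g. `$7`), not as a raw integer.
$57

off 0x02: read 39 ea as little → 0xea39
  top 4b → 0xe → subi [RI]
  [11:9] rd=5 = %r5
  [8:0] imm=57 = $57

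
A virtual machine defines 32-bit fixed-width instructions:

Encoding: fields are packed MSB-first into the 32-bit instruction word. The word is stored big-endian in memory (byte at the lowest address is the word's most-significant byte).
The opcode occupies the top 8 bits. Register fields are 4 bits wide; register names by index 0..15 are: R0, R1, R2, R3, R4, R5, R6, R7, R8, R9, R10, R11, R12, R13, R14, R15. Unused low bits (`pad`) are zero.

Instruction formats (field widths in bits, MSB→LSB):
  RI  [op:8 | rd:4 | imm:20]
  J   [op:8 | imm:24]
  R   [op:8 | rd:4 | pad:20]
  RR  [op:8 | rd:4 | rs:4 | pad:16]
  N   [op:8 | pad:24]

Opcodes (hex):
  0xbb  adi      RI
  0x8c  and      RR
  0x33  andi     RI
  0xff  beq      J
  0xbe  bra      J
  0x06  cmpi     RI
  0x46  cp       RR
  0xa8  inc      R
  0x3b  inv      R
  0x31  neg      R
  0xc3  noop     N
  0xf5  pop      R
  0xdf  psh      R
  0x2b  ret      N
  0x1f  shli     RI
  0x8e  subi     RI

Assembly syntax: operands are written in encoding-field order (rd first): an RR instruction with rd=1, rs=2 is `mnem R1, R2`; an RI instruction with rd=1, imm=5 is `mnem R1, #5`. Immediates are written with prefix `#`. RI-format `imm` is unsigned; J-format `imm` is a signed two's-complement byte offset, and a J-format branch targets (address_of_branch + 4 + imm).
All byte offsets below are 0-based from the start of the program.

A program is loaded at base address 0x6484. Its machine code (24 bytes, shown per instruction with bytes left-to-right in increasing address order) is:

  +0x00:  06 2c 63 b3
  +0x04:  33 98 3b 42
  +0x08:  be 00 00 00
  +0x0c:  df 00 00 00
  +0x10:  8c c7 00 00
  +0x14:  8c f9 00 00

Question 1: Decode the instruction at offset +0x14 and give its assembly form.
and R15, R9

[14] 8c f9 00 00 → 0x8cf90000
  opcode bits[31:24]=0x8c: and/RR
  [23:20] rd=15 = R15
  [19:16] rs=9 = R9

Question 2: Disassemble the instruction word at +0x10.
and R12, R7

+0x10: 8c c7 00 00 ⇒ word 0x8cc70000 (big)
  op=0x8cc70000>>24=0x8c ⇒ and (RR)
  rd@[23:20]=0xc ⇒ R12
  rs@[19:16]=0x7 ⇒ R7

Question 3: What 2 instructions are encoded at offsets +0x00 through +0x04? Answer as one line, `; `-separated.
cmpi R2, #811955; andi R9, #539458

@+00  big-endian(06 2c 63 b3) = 0x062c63b3
  opcode bits[31:24]=0x6: cmpi/RI
  rd: (w>>20)&0xf=0x2 → R2
  imm: (w>>0)&0xfffff=0xc63b3 → #811955
@+04  big-endian(33 98 3b 42) = 0x33983b42
  opcode bits[31:24]=0x33: andi/RI
  rd: (w>>20)&0xf=0x9 → R9
  imm: (w>>0)&0xfffff=0x83b42 → #539458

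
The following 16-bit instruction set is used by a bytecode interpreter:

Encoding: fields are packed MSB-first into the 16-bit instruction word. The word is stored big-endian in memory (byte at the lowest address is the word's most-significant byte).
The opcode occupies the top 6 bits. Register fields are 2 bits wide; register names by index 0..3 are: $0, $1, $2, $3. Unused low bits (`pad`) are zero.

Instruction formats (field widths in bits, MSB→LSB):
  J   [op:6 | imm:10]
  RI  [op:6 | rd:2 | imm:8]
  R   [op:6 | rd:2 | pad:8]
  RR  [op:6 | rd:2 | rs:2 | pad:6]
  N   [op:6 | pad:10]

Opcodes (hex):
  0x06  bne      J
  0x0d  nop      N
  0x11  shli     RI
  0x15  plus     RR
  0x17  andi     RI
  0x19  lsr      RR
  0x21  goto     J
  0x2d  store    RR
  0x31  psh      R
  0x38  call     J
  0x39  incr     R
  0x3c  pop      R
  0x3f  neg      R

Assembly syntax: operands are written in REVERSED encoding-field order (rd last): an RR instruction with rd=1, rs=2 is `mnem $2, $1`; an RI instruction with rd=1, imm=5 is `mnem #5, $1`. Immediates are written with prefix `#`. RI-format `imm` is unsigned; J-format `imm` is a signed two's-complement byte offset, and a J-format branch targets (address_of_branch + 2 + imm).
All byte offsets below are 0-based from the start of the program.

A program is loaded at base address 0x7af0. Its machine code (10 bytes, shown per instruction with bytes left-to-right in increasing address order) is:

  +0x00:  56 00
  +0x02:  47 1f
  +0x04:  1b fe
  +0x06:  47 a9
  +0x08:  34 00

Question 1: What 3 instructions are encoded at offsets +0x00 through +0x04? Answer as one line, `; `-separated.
+0x00: 56 00 ⇒ word 0x5600 (big)
  top 6b → 0x15 → plus [RR]
  rd: (w>>8)&0x3=0x2 → $2
  rs: (w>>6)&0x3=0x0 → $0
+0x02: 47 1f ⇒ word 0x471f (big)
  top 6b → 0x11 → shli [RI]
  rd: (w>>8)&0x3=0x3 → $3
  imm: (w>>0)&0xff=0x1f → #31
+0x04: 1b fe ⇒ word 0x1bfe (big)
  top 6b → 0x6 → bne [J]
  imm: (w>>0)&0x3ff=0x3fe (s10→-2) → #-2

plus $0, $2; shli #31, $3; bne #-2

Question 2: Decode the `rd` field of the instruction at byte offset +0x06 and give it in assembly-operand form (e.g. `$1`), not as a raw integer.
[06] 47 a9 → 0x47a9
  top 6b → 0x11 → shli [RI]
  rd: (w>>8)&0x3=0x3 → $3
  imm: (w>>0)&0xff=0xa9 → #169

$3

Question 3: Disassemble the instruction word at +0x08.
nop

[08] 34 00 → 0x3400
  op=0x3400>>10=0xd ⇒ nop (N)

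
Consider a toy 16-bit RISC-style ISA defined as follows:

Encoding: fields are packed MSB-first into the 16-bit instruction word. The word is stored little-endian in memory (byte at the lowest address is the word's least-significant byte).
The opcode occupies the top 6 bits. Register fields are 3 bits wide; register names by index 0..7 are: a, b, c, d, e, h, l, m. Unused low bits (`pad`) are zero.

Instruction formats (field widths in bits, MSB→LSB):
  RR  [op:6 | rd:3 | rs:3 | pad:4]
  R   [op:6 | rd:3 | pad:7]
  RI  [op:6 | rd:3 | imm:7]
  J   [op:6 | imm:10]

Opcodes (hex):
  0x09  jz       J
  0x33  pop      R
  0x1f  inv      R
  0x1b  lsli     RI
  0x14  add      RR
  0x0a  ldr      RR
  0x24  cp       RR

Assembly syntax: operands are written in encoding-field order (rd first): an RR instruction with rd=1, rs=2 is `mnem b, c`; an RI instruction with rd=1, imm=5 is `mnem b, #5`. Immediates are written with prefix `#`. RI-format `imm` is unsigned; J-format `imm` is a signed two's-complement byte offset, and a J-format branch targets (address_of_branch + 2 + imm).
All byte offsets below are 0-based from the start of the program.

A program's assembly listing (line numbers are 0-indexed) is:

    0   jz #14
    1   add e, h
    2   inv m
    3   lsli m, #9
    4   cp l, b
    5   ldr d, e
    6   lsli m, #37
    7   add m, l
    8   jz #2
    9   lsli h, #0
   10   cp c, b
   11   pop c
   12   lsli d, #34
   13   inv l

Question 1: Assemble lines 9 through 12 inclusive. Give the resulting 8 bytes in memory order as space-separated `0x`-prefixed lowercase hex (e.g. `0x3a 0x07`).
line 9 (lsli): pack op=0x1b:6|rd=5:3|imm=0:7 = 0x6e80; little→ 80 6e
line 10 (cp): pack op=0x24:6|rd=2:3|rs=1:3|pad=0:4 = 0x9110; little→ 10 91
line 11 (pop): pack op=0x33:6|rd=2:3|pad=0:7 = 0xcd00; little→ 00 cd
line 12 (lsli): pack op=0x1b:6|rd=3:3|imm=34:7 = 0x6da2; little→ a2 6d

0x80 0x6e 0x10 0x91 0x00 0xcd 0xa2 0x6d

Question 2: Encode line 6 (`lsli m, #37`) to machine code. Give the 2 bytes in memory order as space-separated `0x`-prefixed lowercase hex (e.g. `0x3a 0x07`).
L6: lsli op=0x1b:6|rd=7:3|imm=37:7 ⇒ 0x6fa5 ⇒ little a5 6f

0xa5 0x6f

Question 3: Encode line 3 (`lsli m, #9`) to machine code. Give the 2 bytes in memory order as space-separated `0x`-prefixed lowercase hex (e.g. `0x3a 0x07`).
3. lsli fields op=0x1b:6|rd=7:3|imm=9:7 → word 6f89h → 89 6f

0x89 0x6f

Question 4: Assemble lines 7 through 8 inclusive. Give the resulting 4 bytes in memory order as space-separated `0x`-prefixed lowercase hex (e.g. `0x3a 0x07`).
7. add fields op=0x14:6|rd=7:3|rs=6:3|pad=0:4 → word 53e0h → e0 53
8. jz fields op=0x9:6|imm=2:10 → word 2402h → 02 24

0xe0 0x53 0x02 0x24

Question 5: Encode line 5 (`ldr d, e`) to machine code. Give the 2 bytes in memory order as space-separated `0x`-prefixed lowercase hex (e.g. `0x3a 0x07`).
0xc0 0x29

line 5 (ldr): pack op=0xa:6|rd=3:3|rs=4:3|pad=0:4 = 0x29c0; little→ c0 29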